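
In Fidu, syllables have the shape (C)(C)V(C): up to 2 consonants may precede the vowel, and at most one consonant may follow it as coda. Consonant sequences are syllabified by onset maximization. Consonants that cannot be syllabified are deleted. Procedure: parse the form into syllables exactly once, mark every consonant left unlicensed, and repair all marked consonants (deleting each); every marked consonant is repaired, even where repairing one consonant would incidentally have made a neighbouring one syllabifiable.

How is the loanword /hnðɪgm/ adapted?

The consonants /h/, /m/ cannot be parsed into a legal (C)(C)V(C) syllable (at most one coda consonant is licensed; onsets may contain at most 2 consonants).
Each unlicensed consonant is deleted: /h/, /m/.

nðɪg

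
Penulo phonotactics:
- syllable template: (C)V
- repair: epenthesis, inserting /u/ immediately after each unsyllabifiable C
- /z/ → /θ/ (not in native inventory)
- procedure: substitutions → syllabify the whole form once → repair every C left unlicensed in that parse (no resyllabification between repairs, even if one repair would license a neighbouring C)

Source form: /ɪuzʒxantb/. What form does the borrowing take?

Substitution: /z/ → /θ/, giving /ɪuθʒxantb/.
The consonants /θ/, /ʒ/, /n/, /t/, /b/ cannot be parsed into a legal (C)V syllable (no codas are permitted; onsets are limited to one consonant).
Inserting the epenthetic vowel yields /θ/ → /θu/, /ʒ/ → /ʒu/, /n/ → /nu/, /t/ → /tu/, /b/ → /bu/.

ɪuθuʒuxanutubu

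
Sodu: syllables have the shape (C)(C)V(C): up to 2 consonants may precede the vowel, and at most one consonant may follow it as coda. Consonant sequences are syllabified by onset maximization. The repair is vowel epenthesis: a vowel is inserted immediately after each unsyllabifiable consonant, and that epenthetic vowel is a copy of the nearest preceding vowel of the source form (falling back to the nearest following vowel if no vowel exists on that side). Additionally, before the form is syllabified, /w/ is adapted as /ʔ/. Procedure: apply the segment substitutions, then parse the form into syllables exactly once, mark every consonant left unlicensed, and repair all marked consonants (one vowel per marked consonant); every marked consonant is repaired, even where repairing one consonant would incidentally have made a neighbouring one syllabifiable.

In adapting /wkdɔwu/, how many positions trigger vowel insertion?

1

After substitution the input is /ʔkdɔʔu/.
The unsyllabifiable consonants are /ʔ/; each receives one epenthetic vowel.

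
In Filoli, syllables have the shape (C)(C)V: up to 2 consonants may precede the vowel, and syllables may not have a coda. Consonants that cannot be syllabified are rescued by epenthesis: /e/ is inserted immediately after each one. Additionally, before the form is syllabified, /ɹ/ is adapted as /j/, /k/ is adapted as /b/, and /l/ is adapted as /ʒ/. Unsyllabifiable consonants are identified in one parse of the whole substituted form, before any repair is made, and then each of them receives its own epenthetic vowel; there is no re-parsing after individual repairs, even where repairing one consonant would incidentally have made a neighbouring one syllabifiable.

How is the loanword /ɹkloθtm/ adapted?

Substitution: /ɹ/ → /j/, /k/ → /b/, /l/ → /ʒ/, giving /jbʒoθtm/.
The consonants /j/, /θ/, /t/, /m/ cannot be parsed into a legal (C)(C)V syllable (no codas are permitted; onsets may contain at most 2 consonants).
Each unlicensed consonant becomes the onset of a new syllable: /j/ → /je/, /θ/ → /θe/, /t/ → /te/, /m/ → /me/.

jebʒoθeteme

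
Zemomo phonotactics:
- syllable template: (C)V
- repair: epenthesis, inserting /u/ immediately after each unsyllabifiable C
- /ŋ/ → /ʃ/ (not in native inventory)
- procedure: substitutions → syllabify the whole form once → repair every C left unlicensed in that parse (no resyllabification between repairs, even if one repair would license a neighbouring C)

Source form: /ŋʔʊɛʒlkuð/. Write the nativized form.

Substitution: /ŋ/ → /ʃ/, giving /ʃʔʊɛʒlkuð/.
Under (C)V, the unsyllabifiable consonants are /ʃ/, /ʒ/, /l/, /ð/ (no codas are permitted; onsets are limited to one consonant).
Each unlicensed consonant becomes the onset of a new syllable: /ʃ/ → /ʃu/, /ʒ/ → /ʒu/, /l/ → /lu/, /ð/ → /ðu/.

ʃuʔʊɛʒulukuðu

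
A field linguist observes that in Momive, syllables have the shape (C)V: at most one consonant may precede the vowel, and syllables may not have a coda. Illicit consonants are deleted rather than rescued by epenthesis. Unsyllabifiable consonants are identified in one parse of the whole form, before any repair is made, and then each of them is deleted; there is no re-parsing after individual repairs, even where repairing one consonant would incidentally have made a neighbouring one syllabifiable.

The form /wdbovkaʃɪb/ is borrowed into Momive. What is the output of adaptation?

bokaʃɪ

Under (C)V, the unsyllabifiable consonants are /w/, /d/, /v/, /b/ (no codas are permitted; onsets are limited to one consonant).
Each unlicensed consonant is deleted: /w/, /d/, /v/, /b/.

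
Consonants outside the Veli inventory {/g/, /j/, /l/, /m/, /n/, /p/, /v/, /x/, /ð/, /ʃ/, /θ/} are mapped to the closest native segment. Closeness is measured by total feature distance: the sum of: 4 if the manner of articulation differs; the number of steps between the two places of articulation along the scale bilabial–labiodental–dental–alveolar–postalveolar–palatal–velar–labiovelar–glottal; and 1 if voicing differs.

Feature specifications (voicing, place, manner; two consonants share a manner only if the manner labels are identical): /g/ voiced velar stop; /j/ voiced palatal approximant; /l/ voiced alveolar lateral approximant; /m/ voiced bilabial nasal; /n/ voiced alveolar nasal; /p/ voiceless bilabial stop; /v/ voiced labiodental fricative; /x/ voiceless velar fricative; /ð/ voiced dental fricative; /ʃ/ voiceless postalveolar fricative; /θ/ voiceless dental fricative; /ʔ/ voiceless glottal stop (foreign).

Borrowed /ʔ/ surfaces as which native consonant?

g

/g/ is closest: same manner (stop), place distance 2 (glottal→velar), voicing differs (+1); total 3. Next closest is /x/ at distance 6.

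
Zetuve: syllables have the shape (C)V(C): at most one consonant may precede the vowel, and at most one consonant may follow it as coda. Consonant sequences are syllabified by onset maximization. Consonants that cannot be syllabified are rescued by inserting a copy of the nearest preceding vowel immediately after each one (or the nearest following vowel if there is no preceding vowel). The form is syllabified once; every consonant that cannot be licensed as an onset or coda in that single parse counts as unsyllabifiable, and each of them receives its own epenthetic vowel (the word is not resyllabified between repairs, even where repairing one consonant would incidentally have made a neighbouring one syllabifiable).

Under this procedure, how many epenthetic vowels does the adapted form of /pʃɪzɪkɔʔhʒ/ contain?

The unsyllabifiable consonants are /p/, /h/, /ʒ/; each receives one epenthetic vowel.

3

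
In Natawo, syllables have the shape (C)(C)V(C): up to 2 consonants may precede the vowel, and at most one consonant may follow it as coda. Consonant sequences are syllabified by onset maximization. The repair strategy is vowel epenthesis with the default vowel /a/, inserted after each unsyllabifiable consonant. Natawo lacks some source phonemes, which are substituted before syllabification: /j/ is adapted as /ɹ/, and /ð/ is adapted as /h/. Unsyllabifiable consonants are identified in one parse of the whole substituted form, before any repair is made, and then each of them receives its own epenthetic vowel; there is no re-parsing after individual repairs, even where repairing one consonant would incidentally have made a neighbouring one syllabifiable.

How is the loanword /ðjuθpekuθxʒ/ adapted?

Substitution: /ð/ → /h/, /j/ → /ɹ/, giving /hɹuθpekuθxʒ/.
Under (C)(C)V(C), the unsyllabifiable consonants are /x/, /ʒ/ (at most one coda consonant is licensed; onsets may contain at most 2 consonants).
Each unlicensed consonant becomes the onset of a new syllable: /x/ → /xa/, /ʒ/ → /ʒa/.

hɹuθpekuθxaʒa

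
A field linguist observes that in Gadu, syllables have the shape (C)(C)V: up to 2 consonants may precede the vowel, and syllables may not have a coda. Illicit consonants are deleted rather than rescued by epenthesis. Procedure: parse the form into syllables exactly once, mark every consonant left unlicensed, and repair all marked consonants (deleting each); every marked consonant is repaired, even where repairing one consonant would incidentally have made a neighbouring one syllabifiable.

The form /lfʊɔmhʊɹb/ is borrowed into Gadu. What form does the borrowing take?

lfʊɔmhʊ

Under (C)(C)V, the unsyllabifiable consonants are /ɹ/, /b/ (no codas are permitted; onsets may contain at most 2 consonants).
Deletion applies to /ɹ/, /b/.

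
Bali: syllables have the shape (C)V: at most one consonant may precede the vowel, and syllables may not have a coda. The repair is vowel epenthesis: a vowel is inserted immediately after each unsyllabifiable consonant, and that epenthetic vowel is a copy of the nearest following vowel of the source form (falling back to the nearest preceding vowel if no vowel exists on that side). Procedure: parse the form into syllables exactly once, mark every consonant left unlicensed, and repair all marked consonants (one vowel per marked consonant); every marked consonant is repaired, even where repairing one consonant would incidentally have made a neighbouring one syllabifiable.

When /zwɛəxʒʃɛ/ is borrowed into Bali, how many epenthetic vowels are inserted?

3

The unsyllabifiable consonants are /z/, /x/, /ʒ/; each receives one epenthetic vowel.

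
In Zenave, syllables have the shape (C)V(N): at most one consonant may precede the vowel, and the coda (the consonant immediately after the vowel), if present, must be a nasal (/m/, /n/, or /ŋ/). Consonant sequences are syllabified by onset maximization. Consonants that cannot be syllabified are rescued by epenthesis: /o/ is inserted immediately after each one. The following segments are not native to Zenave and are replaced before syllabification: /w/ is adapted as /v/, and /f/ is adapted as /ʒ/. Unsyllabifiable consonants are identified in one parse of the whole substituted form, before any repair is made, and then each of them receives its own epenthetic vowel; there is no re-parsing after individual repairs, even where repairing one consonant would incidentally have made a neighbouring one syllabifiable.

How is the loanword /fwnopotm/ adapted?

ʒovonopotomo

Substitution: /f/ → /ʒ/, /w/ → /v/, giving /ʒvnopotm/.
Under (C)V(N), the unsyllabifiable consonants are /ʒ/, /v/, /t/, /m/ (only a nasal (/m/, /n/, or /ŋ/) is licensed in coda position; onsets are limited to one consonant).
Epenthesis after each stranded consonant: /ʒ/ → /ʒo/, /v/ → /vo/, /t/ → /to/, /m/ → /mo/.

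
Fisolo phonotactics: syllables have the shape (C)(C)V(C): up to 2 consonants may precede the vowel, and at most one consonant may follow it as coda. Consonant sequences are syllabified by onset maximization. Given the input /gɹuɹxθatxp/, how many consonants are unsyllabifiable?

2

The consonants /x/, /p/ cannot be parsed into a legal (C)(C)V(C) syllable (at most one coda consonant is licensed; onsets may contain at most 2 consonants).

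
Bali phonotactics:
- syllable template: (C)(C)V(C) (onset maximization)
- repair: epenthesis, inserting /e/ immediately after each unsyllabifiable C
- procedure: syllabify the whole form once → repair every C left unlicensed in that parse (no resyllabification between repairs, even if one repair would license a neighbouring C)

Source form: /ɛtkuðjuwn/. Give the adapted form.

ɛtkuðjuwne

The consonants /n/ cannot be parsed into a legal (C)(C)V(C) syllable (at most one coda consonant is licensed; onsets may contain at most 2 consonants).
Epenthesis after each stranded consonant: /n/ → /ne/.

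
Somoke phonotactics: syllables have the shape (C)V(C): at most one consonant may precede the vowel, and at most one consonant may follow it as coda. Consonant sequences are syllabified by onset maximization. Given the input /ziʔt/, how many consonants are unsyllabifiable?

1

The consonants /t/ cannot be parsed into a legal (C)V(C) syllable (at most one coda consonant is licensed; onsets are limited to one consonant).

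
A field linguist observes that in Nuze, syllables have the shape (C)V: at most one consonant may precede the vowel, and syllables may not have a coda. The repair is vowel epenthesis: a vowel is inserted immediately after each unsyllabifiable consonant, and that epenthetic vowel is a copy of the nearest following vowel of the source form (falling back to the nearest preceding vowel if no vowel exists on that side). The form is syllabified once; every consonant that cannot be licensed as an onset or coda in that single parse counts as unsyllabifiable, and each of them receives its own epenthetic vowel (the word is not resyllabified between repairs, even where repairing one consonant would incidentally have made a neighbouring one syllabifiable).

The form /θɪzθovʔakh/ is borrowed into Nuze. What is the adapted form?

Syllabifying with onset maximization leaves /z/, /v/, /k/, /h/ stranded (no codas are permitted; onsets are limited to one consonant).
Each unlicensed consonant becomes the onset of a new syllable: /z/ → /zo/, /v/ → /va/, /k/ → /ka/, /h/ → /ha/.

θɪzoθovaʔakaha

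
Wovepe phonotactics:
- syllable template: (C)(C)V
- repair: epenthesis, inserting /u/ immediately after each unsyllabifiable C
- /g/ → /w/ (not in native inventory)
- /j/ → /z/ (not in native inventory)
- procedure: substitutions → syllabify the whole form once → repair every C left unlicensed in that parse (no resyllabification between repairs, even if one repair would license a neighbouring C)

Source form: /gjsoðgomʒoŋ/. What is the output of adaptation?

wuzsoðwomʒoŋu

Substitution: /g/ → /w/, /j/ → /z/, giving /wzsoðwomʒoŋ/.
Under (C)(C)V, the unsyllabifiable consonants are /w/, /ŋ/ (no codas are permitted; onsets may contain at most 2 consonants).
Epenthesis after each stranded consonant: /w/ → /wu/, /ŋ/ → /ŋu/.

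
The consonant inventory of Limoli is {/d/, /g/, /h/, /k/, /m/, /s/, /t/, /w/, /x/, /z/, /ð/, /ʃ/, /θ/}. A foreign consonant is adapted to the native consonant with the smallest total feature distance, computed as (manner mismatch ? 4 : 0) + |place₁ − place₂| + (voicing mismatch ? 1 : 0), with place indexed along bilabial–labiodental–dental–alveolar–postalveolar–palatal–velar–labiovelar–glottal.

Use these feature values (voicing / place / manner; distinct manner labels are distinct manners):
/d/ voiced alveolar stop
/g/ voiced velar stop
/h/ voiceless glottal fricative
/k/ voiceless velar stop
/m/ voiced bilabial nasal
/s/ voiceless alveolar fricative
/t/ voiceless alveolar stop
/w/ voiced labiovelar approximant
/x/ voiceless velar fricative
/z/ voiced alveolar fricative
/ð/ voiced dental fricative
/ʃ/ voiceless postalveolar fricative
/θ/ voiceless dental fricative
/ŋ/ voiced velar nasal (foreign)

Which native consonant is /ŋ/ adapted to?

/g/ is closest: manner differs (nasal→stop, +4), place distance 0 (velar→velar), same voicing; total 4. Next closest is /k/ at distance 5.

g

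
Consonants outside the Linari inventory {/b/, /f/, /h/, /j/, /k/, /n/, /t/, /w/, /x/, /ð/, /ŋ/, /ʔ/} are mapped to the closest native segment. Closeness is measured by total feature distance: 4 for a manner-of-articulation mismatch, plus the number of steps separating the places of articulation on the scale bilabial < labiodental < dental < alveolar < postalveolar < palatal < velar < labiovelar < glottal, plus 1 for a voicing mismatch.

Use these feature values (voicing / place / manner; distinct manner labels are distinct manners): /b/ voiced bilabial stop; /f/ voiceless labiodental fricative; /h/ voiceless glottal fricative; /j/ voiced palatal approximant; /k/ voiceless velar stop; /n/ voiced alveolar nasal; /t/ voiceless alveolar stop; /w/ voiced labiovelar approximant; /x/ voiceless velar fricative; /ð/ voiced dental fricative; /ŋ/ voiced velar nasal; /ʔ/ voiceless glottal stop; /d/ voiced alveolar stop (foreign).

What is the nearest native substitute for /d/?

/t/ is closest: same manner (stop), place distance 0 (alveolar→alveolar), voicing differs (+1); total 1. Next closest is /b/ at distance 3.

t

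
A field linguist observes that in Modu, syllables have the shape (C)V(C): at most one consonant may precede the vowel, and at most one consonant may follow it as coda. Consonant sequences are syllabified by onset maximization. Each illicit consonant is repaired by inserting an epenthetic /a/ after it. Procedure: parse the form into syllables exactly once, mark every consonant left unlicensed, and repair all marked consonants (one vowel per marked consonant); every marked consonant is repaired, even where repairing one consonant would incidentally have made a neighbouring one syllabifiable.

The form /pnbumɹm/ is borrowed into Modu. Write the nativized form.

panabumɹama

The consonants /p/, /n/, /ɹ/, /m/ cannot be parsed into a legal (C)V(C) syllable (at most one coda consonant is licensed; onsets are limited to one consonant).
Epenthesis after each stranded consonant: /p/ → /pa/, /n/ → /na/, /ɹ/ → /ɹa/, /m/ → /ma/.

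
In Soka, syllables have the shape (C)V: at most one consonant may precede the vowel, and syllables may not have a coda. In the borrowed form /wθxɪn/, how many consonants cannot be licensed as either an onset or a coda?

Under (C)V, the unsyllabifiable consonants are /w/, /θ/, /n/ (no codas are permitted; onsets are limited to one consonant).

3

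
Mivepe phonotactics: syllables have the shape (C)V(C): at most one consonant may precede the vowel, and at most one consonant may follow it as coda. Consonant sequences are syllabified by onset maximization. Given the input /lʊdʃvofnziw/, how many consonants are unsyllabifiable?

2

Syllabifying with onset maximization leaves /ʃ/, /n/ stranded (at most one coda consonant is licensed; onsets are limited to one consonant).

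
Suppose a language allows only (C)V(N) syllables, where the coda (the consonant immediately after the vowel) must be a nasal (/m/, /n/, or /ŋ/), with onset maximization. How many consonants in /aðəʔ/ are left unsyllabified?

Under (C)V(N), the unsyllabifiable consonants are /ʔ/ (only a nasal (/m/, /n/, or /ŋ/) is licensed in coda position; onsets are limited to one consonant).

1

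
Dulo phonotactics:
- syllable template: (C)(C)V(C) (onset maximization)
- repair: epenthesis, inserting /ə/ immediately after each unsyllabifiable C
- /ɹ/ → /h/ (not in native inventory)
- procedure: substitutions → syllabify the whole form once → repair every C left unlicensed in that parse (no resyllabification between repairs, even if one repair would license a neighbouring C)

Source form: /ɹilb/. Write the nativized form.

Substitution: /ɹ/ → /h/, giving /hilb/.
The consonants /b/ cannot be parsed into a legal (C)(C)V(C) syllable (at most one coda consonant is licensed; onsets may contain at most 2 consonants).
Epenthesis after each stranded consonant: /b/ → /bə/.

hilbə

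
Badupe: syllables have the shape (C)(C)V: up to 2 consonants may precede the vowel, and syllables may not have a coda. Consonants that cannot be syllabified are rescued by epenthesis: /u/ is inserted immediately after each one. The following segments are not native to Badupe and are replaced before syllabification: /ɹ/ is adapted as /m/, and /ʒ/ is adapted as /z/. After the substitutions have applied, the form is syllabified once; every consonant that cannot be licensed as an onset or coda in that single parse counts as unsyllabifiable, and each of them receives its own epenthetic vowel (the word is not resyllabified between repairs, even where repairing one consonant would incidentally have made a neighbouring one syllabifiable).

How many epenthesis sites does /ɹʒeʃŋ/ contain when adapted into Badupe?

2

After substitution the input is /mzeʃŋ/.
The unsyllabifiable consonants are /ʃ/, /ŋ/; each receives one epenthetic vowel.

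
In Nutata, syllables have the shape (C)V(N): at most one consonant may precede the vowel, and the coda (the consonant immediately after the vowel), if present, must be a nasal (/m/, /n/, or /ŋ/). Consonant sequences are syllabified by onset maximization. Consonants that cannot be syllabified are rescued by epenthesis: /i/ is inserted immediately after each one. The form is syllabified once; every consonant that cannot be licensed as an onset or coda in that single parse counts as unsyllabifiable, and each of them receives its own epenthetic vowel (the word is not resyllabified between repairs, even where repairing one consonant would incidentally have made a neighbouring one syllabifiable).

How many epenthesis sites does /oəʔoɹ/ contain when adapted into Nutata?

The unsyllabifiable consonants are /ɹ/; each receives one epenthetic vowel.

1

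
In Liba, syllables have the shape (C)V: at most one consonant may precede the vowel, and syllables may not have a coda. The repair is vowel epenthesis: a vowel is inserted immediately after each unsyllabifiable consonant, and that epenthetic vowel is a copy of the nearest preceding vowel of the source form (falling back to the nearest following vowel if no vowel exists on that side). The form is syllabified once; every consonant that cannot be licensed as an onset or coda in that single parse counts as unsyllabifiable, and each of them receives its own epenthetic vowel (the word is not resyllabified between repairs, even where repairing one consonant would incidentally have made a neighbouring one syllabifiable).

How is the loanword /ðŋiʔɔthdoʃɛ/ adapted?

Syllabifying with onset maximization leaves /ð/, /t/, /h/ stranded (no codas are permitted; onsets are limited to one consonant).
Inserting the epenthetic vowel yields /ð/ → /ði/, /t/ → /tɔ/, /h/ → /hɔ/.

ðiŋiʔɔtɔhɔdoʃɛ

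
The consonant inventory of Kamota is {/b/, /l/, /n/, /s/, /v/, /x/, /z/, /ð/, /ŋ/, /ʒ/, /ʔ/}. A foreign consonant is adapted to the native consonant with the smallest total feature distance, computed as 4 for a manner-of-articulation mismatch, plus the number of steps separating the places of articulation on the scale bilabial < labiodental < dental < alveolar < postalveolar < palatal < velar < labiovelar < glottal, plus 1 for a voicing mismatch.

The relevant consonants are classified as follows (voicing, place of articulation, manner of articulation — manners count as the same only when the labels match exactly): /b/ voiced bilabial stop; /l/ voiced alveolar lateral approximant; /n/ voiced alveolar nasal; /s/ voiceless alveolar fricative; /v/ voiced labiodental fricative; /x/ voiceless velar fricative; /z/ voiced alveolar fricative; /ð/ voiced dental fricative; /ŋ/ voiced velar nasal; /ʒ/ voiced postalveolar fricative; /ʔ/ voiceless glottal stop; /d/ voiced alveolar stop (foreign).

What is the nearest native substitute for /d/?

/b/ is closest: same manner (stop), place distance 3 (alveolar→bilabial), same voicing; total 3. Next closest is /l/ at distance 4.

b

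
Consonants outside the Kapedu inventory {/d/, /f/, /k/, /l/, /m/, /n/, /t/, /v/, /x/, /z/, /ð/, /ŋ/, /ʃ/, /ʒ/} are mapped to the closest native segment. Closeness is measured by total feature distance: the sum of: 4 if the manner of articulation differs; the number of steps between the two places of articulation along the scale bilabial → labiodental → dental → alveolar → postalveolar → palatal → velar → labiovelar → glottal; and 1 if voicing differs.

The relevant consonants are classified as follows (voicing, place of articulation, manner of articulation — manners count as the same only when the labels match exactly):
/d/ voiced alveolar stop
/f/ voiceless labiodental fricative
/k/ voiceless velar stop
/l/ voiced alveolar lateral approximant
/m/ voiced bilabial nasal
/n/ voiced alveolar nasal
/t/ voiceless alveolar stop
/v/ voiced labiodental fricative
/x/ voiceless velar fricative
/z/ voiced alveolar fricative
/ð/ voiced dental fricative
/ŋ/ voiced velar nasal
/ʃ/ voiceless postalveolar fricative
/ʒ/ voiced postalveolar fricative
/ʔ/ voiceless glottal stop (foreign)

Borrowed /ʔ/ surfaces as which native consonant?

k

/k/ is closest: same manner (stop), place distance 2 (glottal→velar), same voicing; total 2. Next closest is /t/ at distance 5.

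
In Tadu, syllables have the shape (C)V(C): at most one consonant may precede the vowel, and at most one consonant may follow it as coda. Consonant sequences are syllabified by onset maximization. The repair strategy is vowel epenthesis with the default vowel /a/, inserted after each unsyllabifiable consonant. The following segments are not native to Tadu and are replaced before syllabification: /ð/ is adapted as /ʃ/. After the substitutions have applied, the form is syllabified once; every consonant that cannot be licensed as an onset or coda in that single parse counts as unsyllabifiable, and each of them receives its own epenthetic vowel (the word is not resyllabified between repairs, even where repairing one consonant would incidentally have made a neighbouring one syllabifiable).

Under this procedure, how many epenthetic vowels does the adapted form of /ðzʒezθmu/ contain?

After substitution the input is /ʃzʒezθmu/.
The unsyllabifiable consonants are /ʃ/, /z/, /θ/; each receives one epenthetic vowel.

3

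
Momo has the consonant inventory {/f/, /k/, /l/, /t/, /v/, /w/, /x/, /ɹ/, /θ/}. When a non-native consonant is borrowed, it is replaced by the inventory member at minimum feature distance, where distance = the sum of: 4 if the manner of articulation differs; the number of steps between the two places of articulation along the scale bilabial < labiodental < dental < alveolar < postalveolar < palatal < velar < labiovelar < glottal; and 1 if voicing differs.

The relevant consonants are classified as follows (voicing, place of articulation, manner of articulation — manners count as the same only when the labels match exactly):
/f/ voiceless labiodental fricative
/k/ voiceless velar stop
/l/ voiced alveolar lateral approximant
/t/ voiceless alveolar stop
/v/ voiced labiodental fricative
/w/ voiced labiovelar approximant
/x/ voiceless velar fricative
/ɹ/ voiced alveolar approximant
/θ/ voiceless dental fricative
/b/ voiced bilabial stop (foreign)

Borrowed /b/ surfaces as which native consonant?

/t/ is closest: same manner (stop), place distance 3 (bilabial→alveolar), voicing differs (+1); total 4. Next closest is /v/ at distance 5.

t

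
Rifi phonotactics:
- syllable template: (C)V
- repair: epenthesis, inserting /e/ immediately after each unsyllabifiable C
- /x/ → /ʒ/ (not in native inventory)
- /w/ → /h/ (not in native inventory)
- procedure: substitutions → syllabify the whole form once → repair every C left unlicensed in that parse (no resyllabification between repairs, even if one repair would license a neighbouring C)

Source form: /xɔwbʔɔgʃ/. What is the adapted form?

Substitution: /x/ → /ʒ/, /w/ → /h/, giving /ʒɔhbʔɔgʃ/.
Syllabifying with onset maximization leaves /h/, /b/, /g/, /ʃ/ stranded (no codas are permitted; onsets are limited to one consonant).
Inserting the epenthetic vowel yields /h/ → /he/, /b/ → /be/, /g/ → /ge/, /ʃ/ → /ʃe/.

ʒɔhebeʔɔgeʃe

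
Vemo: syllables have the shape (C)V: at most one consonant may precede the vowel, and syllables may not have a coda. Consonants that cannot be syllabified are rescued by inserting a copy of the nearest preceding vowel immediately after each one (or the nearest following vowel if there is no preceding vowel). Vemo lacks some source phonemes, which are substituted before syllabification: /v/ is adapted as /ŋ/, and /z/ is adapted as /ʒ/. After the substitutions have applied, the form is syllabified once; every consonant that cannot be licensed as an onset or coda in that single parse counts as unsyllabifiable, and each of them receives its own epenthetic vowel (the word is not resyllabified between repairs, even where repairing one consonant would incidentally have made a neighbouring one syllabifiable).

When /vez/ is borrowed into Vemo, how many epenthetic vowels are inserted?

After substitution the input is /ŋeʒ/.
The unsyllabifiable consonants are /ʒ/; each receives one epenthetic vowel.

1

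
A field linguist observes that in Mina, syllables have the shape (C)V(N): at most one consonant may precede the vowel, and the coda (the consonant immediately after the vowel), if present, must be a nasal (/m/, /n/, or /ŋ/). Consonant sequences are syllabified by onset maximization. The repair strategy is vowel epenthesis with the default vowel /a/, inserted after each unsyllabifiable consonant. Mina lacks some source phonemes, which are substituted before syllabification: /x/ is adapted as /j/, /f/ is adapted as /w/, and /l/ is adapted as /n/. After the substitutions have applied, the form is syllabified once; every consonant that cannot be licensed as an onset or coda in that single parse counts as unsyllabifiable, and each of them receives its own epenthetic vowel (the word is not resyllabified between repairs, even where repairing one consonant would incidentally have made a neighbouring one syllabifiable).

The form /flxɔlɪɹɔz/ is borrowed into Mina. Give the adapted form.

Substitution: /f/ → /w/, /l/ → /n/, /x/ → /j/, giving /wnjɔnɪɹɔz/.
Syllabifying with onset maximization leaves /w/, /n/, /z/ stranded (only a nasal (/m/, /n/, or /ŋ/) is licensed in coda position; onsets are limited to one consonant).
Each unlicensed consonant becomes the onset of a new syllable: /w/ → /wa/, /n/ → /na/, /z/ → /za/.

wanajɔnɪɹɔza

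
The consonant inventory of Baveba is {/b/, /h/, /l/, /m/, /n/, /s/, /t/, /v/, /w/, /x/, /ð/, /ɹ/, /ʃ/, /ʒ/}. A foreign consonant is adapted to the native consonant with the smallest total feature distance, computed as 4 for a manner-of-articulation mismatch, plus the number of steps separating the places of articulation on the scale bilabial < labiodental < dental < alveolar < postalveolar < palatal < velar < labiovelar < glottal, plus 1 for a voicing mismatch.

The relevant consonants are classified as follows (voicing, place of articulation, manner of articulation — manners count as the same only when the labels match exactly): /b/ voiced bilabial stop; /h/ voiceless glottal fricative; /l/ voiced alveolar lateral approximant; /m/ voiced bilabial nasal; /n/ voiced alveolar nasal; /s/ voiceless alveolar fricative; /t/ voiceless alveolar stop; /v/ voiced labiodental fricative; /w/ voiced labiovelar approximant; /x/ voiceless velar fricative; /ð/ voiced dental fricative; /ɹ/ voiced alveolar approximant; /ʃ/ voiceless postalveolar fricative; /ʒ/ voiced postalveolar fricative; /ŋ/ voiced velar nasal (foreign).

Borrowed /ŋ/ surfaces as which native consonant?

/n/ is closest: same manner (nasal), place distance 3 (velar→alveolar), same voicing; total 3. Next closest is /w/ at distance 5.

n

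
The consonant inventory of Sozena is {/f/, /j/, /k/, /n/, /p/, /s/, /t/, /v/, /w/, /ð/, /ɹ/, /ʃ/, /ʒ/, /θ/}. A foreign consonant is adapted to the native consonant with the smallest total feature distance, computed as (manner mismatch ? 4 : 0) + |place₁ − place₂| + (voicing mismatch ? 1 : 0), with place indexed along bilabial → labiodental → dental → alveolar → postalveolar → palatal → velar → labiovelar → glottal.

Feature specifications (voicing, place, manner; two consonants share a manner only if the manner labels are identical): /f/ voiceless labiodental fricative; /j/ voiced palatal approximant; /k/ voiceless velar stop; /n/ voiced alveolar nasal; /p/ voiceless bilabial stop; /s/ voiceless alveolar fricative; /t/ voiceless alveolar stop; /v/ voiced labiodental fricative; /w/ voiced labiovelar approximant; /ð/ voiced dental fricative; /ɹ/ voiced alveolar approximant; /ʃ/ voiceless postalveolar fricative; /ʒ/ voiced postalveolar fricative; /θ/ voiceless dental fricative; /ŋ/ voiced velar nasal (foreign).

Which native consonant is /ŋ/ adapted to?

n

/n/ is closest: same manner (nasal), place distance 3 (velar→alveolar), same voicing; total 3. Next closest is /j/ at distance 5.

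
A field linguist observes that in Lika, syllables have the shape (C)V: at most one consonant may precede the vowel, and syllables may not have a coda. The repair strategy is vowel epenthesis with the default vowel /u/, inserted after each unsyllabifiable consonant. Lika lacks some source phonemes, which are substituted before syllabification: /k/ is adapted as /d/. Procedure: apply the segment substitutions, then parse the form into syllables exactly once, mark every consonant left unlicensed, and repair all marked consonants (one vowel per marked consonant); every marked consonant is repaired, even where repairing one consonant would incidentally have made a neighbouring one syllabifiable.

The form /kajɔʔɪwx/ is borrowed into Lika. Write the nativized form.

Substitution: /k/ → /d/, giving /dajɔʔɪwx/.
Under (C)V, the unsyllabifiable consonants are /w/, /x/ (no codas are permitted; onsets are limited to one consonant).
Epenthesis after each stranded consonant: /w/ → /wu/, /x/ → /xu/.

dajɔʔɪwuxu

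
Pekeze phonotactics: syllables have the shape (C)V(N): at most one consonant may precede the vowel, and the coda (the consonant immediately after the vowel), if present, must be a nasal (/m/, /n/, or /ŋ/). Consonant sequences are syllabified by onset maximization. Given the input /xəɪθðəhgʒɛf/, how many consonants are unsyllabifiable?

4

The consonants /θ/, /h/, /g/, /f/ cannot be parsed into a legal (C)V(N) syllable (only a nasal (/m/, /n/, or /ŋ/) is licensed in coda position; onsets are limited to one consonant).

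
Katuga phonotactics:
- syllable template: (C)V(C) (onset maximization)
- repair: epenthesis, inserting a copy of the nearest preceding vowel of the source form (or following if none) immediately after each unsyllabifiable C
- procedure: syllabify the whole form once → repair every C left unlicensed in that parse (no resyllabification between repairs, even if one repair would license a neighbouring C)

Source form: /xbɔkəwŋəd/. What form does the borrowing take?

Under (C)V(C), the unsyllabifiable consonants are /x/ (at most one coda consonant is licensed; onsets are limited to one consonant).
Inserting the epenthetic vowel yields /x/ → /xɔ/.

xɔbɔkəwŋəd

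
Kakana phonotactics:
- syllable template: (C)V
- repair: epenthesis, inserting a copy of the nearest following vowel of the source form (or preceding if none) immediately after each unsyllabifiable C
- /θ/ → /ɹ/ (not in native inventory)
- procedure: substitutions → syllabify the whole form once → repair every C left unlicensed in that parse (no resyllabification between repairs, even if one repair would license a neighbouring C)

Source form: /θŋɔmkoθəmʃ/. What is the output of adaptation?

Substitution: /θ/ → /ɹ/, giving /ɹŋɔmkoɹəmʃ/.
Under (C)V, the unsyllabifiable consonants are /ɹ/, /m/, /m/, /ʃ/ (no codas are permitted; onsets are limited to one consonant).
Each unlicensed consonant becomes the onset of a new syllable: /ɹ/ → /ɹɔ/, /m/ → /mo/, /m/ → /mə/, /ʃ/ → /ʃə/.

ɹɔŋɔmokoɹəməʃə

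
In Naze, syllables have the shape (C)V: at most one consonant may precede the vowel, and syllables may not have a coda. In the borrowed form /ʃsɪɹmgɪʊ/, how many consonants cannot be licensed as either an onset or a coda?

3

The consonants /ʃ/, /ɹ/, /m/ cannot be parsed into a legal (C)V syllable (no codas are permitted; onsets are limited to one consonant).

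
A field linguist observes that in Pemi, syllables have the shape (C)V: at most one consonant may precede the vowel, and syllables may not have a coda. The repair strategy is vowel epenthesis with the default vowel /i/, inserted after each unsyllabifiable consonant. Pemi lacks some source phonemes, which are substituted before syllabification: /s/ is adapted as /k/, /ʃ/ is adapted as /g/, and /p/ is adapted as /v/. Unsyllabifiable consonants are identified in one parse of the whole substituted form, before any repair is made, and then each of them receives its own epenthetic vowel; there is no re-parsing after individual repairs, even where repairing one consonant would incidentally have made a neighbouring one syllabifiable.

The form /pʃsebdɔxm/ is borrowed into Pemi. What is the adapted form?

Substitution: /p/ → /v/, /ʃ/ → /g/, /s/ → /k/, giving /vgkebdɔxm/.
The consonants /v/, /g/, /b/, /x/, /m/ cannot be parsed into a legal (C)V syllable (no codas are permitted; onsets are limited to one consonant).
Each unlicensed consonant becomes the onset of a new syllable: /v/ → /vi/, /g/ → /gi/, /b/ → /bi/, /x/ → /xi/, /m/ → /mi/.

vigikebidɔximi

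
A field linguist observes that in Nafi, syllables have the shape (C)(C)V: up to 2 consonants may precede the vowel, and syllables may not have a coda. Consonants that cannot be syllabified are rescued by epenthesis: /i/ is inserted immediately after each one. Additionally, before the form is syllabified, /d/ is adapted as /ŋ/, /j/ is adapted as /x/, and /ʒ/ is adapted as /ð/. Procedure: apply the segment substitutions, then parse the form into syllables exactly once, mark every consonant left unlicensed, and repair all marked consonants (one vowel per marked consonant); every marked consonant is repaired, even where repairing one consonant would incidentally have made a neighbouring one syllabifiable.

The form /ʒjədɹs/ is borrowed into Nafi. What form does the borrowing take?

Substitution: /ʒ/ → /ð/, /j/ → /x/, /d/ → /ŋ/, giving /ðxəŋɹs/.
The consonants /ŋ/, /ɹ/, /s/ cannot be parsed into a legal (C)(C)V syllable (no codas are permitted; onsets may contain at most 2 consonants).
Inserting the epenthetic vowel yields /ŋ/ → /ŋi/, /ɹ/ → /ɹi/, /s/ → /si/.

ðxəŋiɹisi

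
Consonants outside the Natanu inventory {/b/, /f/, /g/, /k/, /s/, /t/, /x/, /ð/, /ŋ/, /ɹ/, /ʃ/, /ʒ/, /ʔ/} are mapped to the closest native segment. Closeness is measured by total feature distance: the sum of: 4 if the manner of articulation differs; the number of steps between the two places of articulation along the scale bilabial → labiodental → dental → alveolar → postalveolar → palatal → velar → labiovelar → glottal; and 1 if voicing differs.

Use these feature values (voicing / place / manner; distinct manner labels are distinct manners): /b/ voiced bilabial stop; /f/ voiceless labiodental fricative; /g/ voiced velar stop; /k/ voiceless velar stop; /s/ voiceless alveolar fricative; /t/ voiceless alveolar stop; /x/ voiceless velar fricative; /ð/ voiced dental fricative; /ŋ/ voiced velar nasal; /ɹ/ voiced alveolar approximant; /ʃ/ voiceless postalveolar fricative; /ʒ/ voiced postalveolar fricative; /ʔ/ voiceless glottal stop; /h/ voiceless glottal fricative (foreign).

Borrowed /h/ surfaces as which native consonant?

/x/ is closest: same manner (fricative), place distance 2 (glottal→velar), same voicing; total 2. Next closest is /ʃ/ at distance 4.

x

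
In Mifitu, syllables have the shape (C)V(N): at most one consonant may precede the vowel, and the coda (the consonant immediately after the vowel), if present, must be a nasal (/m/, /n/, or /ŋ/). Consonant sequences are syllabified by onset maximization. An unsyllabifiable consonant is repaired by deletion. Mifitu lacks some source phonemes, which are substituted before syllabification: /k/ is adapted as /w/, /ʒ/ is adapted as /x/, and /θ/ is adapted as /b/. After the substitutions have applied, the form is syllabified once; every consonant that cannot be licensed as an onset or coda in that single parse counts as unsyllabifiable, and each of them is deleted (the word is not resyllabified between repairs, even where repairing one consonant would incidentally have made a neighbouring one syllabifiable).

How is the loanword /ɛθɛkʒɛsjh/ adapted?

ɛbɛxɛ

Substitution: /θ/ → /b/, /k/ → /w/, /ʒ/ → /x/, giving /ɛbɛwxɛsjh/.
Under (C)V(N), the unsyllabifiable consonants are /w/, /s/, /j/, /h/ (only a nasal (/m/, /n/, or /ŋ/) is licensed in coda position; onsets are limited to one consonant).
Deleting the stranded consonants removes /w/, /s/, /j/, /h/.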